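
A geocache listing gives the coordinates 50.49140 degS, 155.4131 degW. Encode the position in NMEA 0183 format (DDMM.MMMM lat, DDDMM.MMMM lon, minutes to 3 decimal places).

Latitude: fractional part 0.491400 → 29.48400 minutes
λ: 155° + 0.413100 × 60 = 155° 24.78600′

5029.484,S / 15524.786,W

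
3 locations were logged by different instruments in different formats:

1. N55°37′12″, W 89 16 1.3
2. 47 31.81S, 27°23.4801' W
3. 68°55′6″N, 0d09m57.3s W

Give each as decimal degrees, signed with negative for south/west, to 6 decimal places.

Point 1:
  Lat: 37′ + 12″ = 37.20000′; 55 + 37.20000/60 = 55.6200000
  N → positive
  Lon: 16′ + 1.3″ = 16.02167′; 89 + 16.02167/60 = 89.2670278
  W ⇒ negate
Point 2:
  Latitude: 31.81′ = 0.530167°; total 47.5301667
  S → negative
  λ: 27 + 23.4801/60 = 27.3913350
  hemisphere W, so the sign is −
Point 3:
  Lat: 68 + 55/60 + 6/3600 = 68.9183333
  N ⇒ keep positive
  λ: 9′ + 57.3″ = 9.95500′; 0 + 9.95500/60 = 0.1659167
  W ⇒ negate

1. 55.620000, -89.267028
2. -47.530167, -27.391335
3. 68.918333, -0.165917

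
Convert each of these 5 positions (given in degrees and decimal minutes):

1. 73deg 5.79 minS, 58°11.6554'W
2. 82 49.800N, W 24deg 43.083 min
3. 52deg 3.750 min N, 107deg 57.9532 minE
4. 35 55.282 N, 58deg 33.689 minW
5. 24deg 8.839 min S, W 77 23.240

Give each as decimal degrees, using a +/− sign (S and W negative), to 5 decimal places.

Point 1:
  φ: 73 + 5.79/60 = 73.096500
  S → negative
  Lon: 11.6554′ = 0.194257°; total 58.194257
  hemisphere W, so the sign is −
Point 2:
  Latitude: 49.8′ = 0.830000°; total 82.830000
  N ⇒ keep positive
  Lon: 24 + 43.083/60 = 24.718050
  hemisphere W, so the sign is −
Point 3:
  φ: 3.75′ = 0.062500°; total 52.062500
  N ⇒ keep positive
  λ: 57.9532′ = 0.965887°; total 107.965887
  E ⇒ keep positive
Point 4:
  φ: 55.282′ = 0.921367°; total 35.921367
  N ⇒ keep positive
  Lon: 58 + 33.689/60 = 58.561483
  hemisphere W, so the sign is −
Point 5:
  φ: 8.839′ = 0.147317°; total 24.147317
  S → negative
  λ: 23.24′ = 0.387333°; total 77.387333
  W ⇒ negate

1. -73.09650, -58.19426
2. 82.83000, -24.71805
3. 52.06250, 107.96589
4. 35.92137, -58.56148
5. -24.14732, -77.38733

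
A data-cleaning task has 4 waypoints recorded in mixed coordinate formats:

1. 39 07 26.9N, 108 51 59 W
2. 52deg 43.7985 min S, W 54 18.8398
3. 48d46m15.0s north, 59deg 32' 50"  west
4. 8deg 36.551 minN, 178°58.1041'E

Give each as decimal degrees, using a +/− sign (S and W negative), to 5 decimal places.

1. 39.12414, -108.86639
2. -52.72998, -54.31400
3. 48.77083, -59.54722
4. 8.60918, 178.96840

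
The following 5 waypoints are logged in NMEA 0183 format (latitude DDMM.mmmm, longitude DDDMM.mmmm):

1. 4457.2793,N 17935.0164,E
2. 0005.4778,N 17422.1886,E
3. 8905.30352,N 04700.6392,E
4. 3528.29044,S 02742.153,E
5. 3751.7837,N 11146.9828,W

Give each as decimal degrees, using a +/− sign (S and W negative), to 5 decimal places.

1. 44.95466, 179.58361
2. 0.09130, 174.36981
3. 89.08839, 47.01065
4. -35.47151, 27.70255
5. 37.86306, -111.78305

Point 1:
  φ: split at 2 digits → 44° and 57.2793′; 44 + 57.2793/60 = 44.954655
  N → positive
  Lon: split at 3 digits → 179° and 35.0164′; 179 + 35.0164/60 = 179.583607
  E → positive
Point 2:
  Latitude: split at 2 digits → 00° and 5.4778′; 0 + 5.4778/60 = 0.091297
  N → positive
  Lon: split at 3 digits → 174° and 22.1886′; 174 + 22.1886/60 = 174.369810
  E ⇒ keep positive
Point 3:
  Lat: degrees = first 2 digits = 89, minutes = 5.30352; 89 + 5.30352/60 = 89.088392
  N ⇒ keep positive
  Lon: split at 3 digits → 047° and 0.6392′; 47 + 0.6392/60 = 47.010653
  E ⇒ keep positive
Point 4:
  Lat: degrees = first 2 digits = 35, minutes = 28.29044; 35 + 28.29044/60 = 35.471507
  S ⇒ negate
  Lon: degrees = first 3 digits = 27, minutes = 42.153; 27 + 42.153/60 = 27.702550
  E ⇒ keep positive
Point 5:
  φ: degrees = first 2 digits = 37, minutes = 51.7837; 37 + 51.7837/60 = 37.863062
  N ⇒ keep positive
  λ: degrees = first 3 digits = 111, minutes = 46.9828; 111 + 46.9828/60 = 111.783047
  W ⇒ negate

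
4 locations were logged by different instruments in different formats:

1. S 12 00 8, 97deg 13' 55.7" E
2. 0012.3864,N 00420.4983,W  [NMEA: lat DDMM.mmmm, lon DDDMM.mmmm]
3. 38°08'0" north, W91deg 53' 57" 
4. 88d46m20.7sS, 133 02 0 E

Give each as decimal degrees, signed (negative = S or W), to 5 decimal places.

1. -12.00222, 97.23214
2. 0.20644, -4.34164
3. 38.13333, -91.89917
4. -88.77242, 133.03333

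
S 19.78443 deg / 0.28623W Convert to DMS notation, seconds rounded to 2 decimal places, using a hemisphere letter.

φ: 0.784430° → 47.06580′; 0.06580 × 60 = 3.9480″
λ: whole degrees 0; 17.17380′ → 17′ and 10.4280″

19°47′3.95″ S, 0°17′10.43″ W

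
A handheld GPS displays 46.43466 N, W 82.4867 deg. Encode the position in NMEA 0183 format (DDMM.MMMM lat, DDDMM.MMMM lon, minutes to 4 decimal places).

Latitude: fractional part 0.434660 → 26.079600 minutes
Lon: fractional part 0.486700 → 29.202000 minutes

4626.0796,N / 08229.2020,W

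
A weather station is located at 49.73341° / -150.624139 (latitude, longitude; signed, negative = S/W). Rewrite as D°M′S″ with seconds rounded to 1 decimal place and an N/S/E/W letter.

Lat: 0.733410 × 60 = 44.00460′ → 44′, remainder × 60 = 0.276″
Longitude is negative → W; |value| = 150.624139
λ: whole degrees 150; 37.44834′ → 37′ and 26.900″

49°44′0.3″ N, 150°37′26.9″ W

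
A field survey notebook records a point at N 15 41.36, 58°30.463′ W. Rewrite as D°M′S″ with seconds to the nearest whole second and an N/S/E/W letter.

15°41′22″ N, 58°30′28″ W

Latitude: 41.36000′ → 41′ and 0.36000 × 60 = 21.60″
Longitude: 30.46300′ → 30′ and 0.46300 × 60 = 27.78″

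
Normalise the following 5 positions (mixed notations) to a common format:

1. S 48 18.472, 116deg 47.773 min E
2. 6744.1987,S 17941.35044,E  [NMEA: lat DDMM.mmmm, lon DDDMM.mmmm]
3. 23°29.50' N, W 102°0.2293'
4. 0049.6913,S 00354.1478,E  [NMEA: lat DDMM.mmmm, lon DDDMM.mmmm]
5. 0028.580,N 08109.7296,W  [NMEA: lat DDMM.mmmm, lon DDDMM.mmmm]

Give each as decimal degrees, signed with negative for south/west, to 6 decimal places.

1. -48.307867, 116.796217
2. -67.736645, 179.689174
3. 23.491667, -102.003822
4. -0.828188, 3.902463
5. 0.476333, -81.162160

Point 1:
  φ: 18.472′ = 0.307867°; total 48.3078667
  S ⇒ negate
  λ: 116 + 47.773/60 = 116.7962167
  E ⇒ keep positive
Point 2:
  Latitude: degrees = first 2 digits = 67, minutes = 44.1987; 67 + 44.1987/60 = 67.7366450
  S → negative
  Lon: split at 3 digits → 179° and 41.35044′; 179 + 41.35044/60 = 179.6891740
  E ⇒ keep positive
Point 3:
  φ: 23 + 29.5/60 = 23.4916667
  N ⇒ keep positive
  λ: 0.2293′ = 0.003822°; total 102.0038217
  hemisphere W, so the sign is −
Point 4:
  φ: split at 2 digits → 00° and 49.6913′; 0 + 49.6913/60 = 0.8281883
  S → negative
  λ: degrees = first 3 digits = 3, minutes = 54.1478; 3 + 54.1478/60 = 3.9024633
  E → positive
Point 5:
  Lat: split at 2 digits → 00° and 28.58′; 0 + 28.58/60 = 0.4763333
  N ⇒ keep positive
  Lon: degrees = first 3 digits = 81, minutes = 9.7296; 81 + 9.7296/60 = 81.1621600
  hemisphere W, so the sign is −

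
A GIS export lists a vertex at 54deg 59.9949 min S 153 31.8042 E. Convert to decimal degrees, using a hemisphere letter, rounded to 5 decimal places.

54.99992° S, 153.53007° E

Latitude: 54 + 59.9949/60 = 54.999915
λ: 31.8042′ = 0.530070°; total 153.530070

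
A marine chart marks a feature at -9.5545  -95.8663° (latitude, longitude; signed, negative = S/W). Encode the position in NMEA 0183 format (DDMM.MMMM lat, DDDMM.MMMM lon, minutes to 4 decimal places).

0933.2700,S / 09551.9780,W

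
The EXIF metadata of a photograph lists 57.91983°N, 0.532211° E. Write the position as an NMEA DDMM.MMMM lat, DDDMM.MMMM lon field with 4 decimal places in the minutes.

5755.1898,N / 00031.9327,E

Latitude: fractional part 0.919830 → 55.189800 minutes
Lon: 0° + 0.532211 × 60 = 0° 31.932660′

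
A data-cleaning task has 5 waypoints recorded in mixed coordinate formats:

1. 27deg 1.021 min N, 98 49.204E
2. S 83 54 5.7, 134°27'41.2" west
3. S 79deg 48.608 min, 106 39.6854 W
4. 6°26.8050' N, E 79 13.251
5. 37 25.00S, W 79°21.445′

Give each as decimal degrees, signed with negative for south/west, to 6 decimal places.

Point 1:
  Latitude: 27 + 1.021/60 = 27.0170167
  N ⇒ keep positive
  λ: 49.204′ = 0.820067°; total 98.8200667
  E ⇒ keep positive
Point 2:
  φ: 83° + 54/60 + 5.7/3600 = 83 + 0.900000 + 0.001583 = 83.9015833
  hemisphere S, so the sign is −
  λ: 134° + 27/60 + 41.2/3600 = 134 + 0.450000 + 0.011444 = 134.4614444
  W → negative
Point 3:
  Lat: 48.608′ = 0.810133°; total 79.8101333
  S → negative
  Lon: 39.6854′ = 0.661423°; total 106.6614233
  hemisphere W, so the sign is −
Point 4:
  Latitude: 6 + 26.805/60 = 6.4467500
  N ⇒ keep positive
  Longitude: 79 + 13.251/60 = 79.2208500
  E → positive
Point 5:
  Latitude: 37 + 25/60 = 37.4166667
  hemisphere S, so the sign is −
  Lon: 79 + 21.445/60 = 79.3574167
  hemisphere W, so the sign is −

1. 27.017017, 98.820067
2. -83.901583, -134.461444
3. -79.810133, -106.661423
4. 6.446750, 79.220850
5. -37.416667, -79.357417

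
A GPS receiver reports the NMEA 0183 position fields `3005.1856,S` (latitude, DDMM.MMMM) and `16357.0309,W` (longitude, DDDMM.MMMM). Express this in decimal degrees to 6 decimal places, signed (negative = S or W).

-30.086427, -163.950515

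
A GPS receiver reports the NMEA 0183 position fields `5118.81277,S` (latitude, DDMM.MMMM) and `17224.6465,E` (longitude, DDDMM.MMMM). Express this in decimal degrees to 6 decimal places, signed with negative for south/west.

-51.313546, 172.410775

Latitude: split at 2 digits → 51° and 18.81277′; 51 + 18.81277/60 = 51.3135462
S → negative
Lon: degrees = first 3 digits = 172, minutes = 24.6465; 172 + 24.6465/60 = 172.4107750
E → positive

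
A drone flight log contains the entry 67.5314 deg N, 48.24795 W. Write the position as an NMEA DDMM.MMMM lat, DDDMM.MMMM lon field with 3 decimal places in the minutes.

6731.884,N / 04814.877,W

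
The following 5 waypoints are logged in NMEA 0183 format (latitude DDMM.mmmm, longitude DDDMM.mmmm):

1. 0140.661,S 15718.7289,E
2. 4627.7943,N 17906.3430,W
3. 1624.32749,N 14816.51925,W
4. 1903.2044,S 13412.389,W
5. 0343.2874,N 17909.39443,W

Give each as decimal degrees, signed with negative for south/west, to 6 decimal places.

1. -1.677683, 157.312148
2. 46.463238, -179.105717
3. 16.405458, -148.275321
4. -19.053407, -134.206483
5. 3.721457, -179.156574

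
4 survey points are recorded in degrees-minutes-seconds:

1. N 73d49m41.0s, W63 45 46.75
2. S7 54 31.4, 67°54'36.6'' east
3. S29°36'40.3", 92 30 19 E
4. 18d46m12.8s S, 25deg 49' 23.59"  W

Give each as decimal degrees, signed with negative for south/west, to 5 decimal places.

1. 73.82806, -63.76299
2. -7.90872, 67.91017
3. -29.61119, 92.50528
4. -18.77022, -25.82322

Point 1:
  Lat: 49′ + 41″ = 49.68333′; 73 + 49.68333/60 = 73.828056
  N ⇒ keep positive
  λ: 63 + 45/60 + 46.75/3600 = 63.762986
  W → negative
Point 2:
  Lat: 7° + 54/60 + 31.4/3600 = 7 + 0.900000 + 0.008722 = 7.908722
  hemisphere S, so the sign is −
  λ: 54′ + 36.6″ = 54.61000′; 67 + 54.61000/60 = 67.910167
  E ⇒ keep positive
Point 3:
  φ: 29° + 36/60 + 40.3/3600 = 29 + 0.600000 + 0.011194 = 29.611194
  S → negative
  Lon: 30′ + 19″ = 30.31667′; 92 + 30.31667/60 = 92.505278
  E → positive
Point 4:
  φ: 46′ + 12.8″ = 46.21333′; 18 + 46.21333/60 = 18.770222
  S ⇒ negate
  λ: 25° + 49/60 + 23.59/3600 = 25 + 0.816667 + 0.006553 = 25.823219
  W ⇒ negate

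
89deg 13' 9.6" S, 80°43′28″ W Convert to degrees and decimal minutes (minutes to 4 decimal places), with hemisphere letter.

89° 13.1600′ S, 80° 43.4667′ W

Lat: 13 + 9.6/60 = 13.160000′
Longitude: 43 + 28/60 = 43.466667′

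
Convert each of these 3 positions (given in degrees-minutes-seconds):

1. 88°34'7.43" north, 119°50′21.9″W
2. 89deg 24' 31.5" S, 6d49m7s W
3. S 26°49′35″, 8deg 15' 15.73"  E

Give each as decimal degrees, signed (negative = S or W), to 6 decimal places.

Point 1:
  φ: 88° + 34/60 + 7.43/3600 = 88 + 0.566667 + 0.002064 = 88.5687306
  N ⇒ keep positive
  λ: 50′ + 21.9″ = 50.36500′; 119 + 50.36500/60 = 119.8394167
  W ⇒ negate
Point 2:
  Lat: 89 + 24/60 + 31.5/3600 = 89.4087500
  S ⇒ negate
  Lon: 6 + 49/60 + 7/3600 = 6.8186111
  W → negative
Point 3:
  Latitude: 49′ + 35″ = 49.58333′; 26 + 49.58333/60 = 26.8263889
  hemisphere S, so the sign is −
  Lon: 8 + 15/60 + 15.73/3600 = 8.2543694
  E → positive

1. 88.568731, -119.839417
2. -89.408750, -6.818611
3. -26.826389, 8.254369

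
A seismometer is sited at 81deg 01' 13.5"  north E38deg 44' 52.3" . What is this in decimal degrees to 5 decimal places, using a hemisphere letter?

Lat: 81° + 1/60 + 13.5/3600 = 81 + 0.016667 + 0.003750 = 81.020417
λ: 44′ + 52.3″ = 44.87167′; 38 + 44.87167/60 = 38.747861

81.02042° N, 38.74786° E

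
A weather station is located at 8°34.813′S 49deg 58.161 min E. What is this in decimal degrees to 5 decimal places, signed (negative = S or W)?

φ: 8 + 34.813/60 = 8.580217
S ⇒ negate
λ: 49 + 58.161/60 = 49.969350
E ⇒ keep positive

-8.58022, 49.96935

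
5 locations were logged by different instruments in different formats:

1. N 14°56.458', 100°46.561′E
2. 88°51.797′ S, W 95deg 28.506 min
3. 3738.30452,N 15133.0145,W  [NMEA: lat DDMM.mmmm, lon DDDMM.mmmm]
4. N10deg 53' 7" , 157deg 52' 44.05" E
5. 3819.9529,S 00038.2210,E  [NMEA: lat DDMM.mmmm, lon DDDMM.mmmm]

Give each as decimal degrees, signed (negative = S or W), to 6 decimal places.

Point 1:
  φ: 56.458′ = 0.940967°; total 14.9409667
  N → positive
  Longitude: 100 + 46.561/60 = 100.7760167
  E ⇒ keep positive
Point 2:
  Lat: 51.797′ = 0.863283°; total 88.8632833
  S → negative
  Lon: 28.506′ = 0.475100°; total 95.4751000
  W ⇒ negate
Point 3:
  Latitude: split at 2 digits → 37° and 38.30452′; 37 + 38.30452/60 = 37.6384087
  N → positive
  Lon: split at 3 digits → 151° and 33.0145′; 151 + 33.0145/60 = 151.5502417
  W → negative
Point 4:
  Latitude: 10° + 53/60 + 7/3600 = 10 + 0.883333 + 0.001944 = 10.8852778
  N → positive
  λ: 157° + 52/60 + 44.05/3600 = 157 + 0.866667 + 0.012236 = 157.8789028
  E → positive
Point 5:
  Latitude: split at 2 digits → 38° and 19.9529′; 38 + 19.9529/60 = 38.3325483
  S ⇒ negate
  λ: split at 3 digits → 000° and 38.221′; 0 + 38.221/60 = 0.6370167
  E → positive

1. 14.940967, 100.776017
2. -88.863283, -95.475100
3. 37.638409, -151.550242
4. 10.885278, 157.878903
5. -38.332548, 0.637017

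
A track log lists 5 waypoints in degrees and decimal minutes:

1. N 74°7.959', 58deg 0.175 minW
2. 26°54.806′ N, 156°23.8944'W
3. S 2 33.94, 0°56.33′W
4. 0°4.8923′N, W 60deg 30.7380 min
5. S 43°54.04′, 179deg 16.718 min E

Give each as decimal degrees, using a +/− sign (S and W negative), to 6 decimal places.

Point 1:
  Lat: 74 + 7.959/60 = 74.1326500
  N ⇒ keep positive
  Longitude: 0.175′ = 0.002917°; total 58.0029167
  W → negative
Point 2:
  φ: 54.806′ = 0.913433°; total 26.9134333
  N → positive
  λ: 156 + 23.8944/60 = 156.3982400
  W → negative
Point 3:
  Lat: 33.94′ = 0.565667°; total 2.5656667
  S ⇒ negate
  λ: 56.33′ = 0.938833°; total 0.9388333
  W ⇒ negate
Point 4:
  Latitude: 0 + 4.8923/60 = 0.0815383
  N → positive
  Lon: 30.738′ = 0.512300°; total 60.5123000
  W → negative
Point 5:
  φ: 43 + 54.04/60 = 43.9006667
  S → negative
  Longitude: 16.718′ = 0.278633°; total 179.2786333
  E ⇒ keep positive

1. 74.132650, -58.002917
2. 26.913433, -156.398240
3. -2.565667, -0.938833
4. 0.081538, -60.512300
5. -43.900667, 179.278633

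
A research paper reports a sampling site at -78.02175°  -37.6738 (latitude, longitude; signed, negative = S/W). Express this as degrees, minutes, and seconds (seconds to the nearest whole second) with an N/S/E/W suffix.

78°01′18″ S, 37°40′26″ W

Latitude is negative → S; |value| = 78.021750
Lat: whole degrees 78; 1.30500′ → 1′ and 18.30″
Longitude is negative → W; |value| = 37.673800
Longitude: 0.673800 × 60 = 40.42800′ → 40′, remainder × 60 = 25.68″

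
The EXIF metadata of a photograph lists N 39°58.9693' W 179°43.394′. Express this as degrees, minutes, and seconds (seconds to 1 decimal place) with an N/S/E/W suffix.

39°58′58.2″ N, 179°43′23.6″ W

Latitude: fractional minutes 0.96930 × 60 = 58.158″
Longitude: fractional minutes 0.39400 × 60 = 23.640″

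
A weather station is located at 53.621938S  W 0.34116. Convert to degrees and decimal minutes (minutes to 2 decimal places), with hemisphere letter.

53° 37.32′ S, 0° 20.47′ W

φ: fractional part 0.621938 → 37.3163 minutes
Longitude: 0° + 0.341160 × 60 = 0° 20.4696′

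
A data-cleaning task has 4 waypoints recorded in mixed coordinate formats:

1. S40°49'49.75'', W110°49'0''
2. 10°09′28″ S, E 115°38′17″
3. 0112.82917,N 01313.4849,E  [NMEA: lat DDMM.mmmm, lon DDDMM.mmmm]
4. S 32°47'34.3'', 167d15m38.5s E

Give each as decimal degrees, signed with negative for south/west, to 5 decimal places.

1. -40.83049, -110.81667
2. -10.15778, 115.63806
3. 1.21382, 13.22475
4. -32.79286, 167.26069

Point 1:
  φ: 40° + 49/60 + 49.75/3600 = 40 + 0.816667 + 0.013819 = 40.830486
  S ⇒ negate
  λ: 110 + 49/60 + 0/3600 = 110.816667
  hemisphere W, so the sign is −
Point 2:
  φ: 10° + 9/60 + 28/3600 = 10 + 0.150000 + 0.007778 = 10.157778
  S → negative
  λ: 115 + 38/60 + 17/3600 = 115.638056
  E ⇒ keep positive
Point 3:
  φ: degrees = first 2 digits = 1, minutes = 12.82917; 1 + 12.82917/60 = 1.213820
  N ⇒ keep positive
  λ: split at 3 digits → 013° and 13.4849′; 13 + 13.4849/60 = 13.224748
  E → positive
Point 4:
  Latitude: 32 + 47/60 + 34.3/3600 = 32.792861
  S ⇒ negate
  λ: 167 + 15/60 + 38.5/3600 = 167.260694
  E ⇒ keep positive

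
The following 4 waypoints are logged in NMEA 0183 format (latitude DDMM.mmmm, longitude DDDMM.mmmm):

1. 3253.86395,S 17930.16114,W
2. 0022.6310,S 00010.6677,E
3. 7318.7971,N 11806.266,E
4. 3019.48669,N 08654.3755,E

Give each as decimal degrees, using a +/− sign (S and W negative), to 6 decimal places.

Point 1:
  φ: degrees = first 2 digits = 32, minutes = 53.86395; 32 + 53.86395/60 = 32.8977325
  S → negative
  Lon: degrees = first 3 digits = 179, minutes = 30.16114; 179 + 30.16114/60 = 179.5026857
  hemisphere W, so the sign is −
Point 2:
  Lat: split at 2 digits → 00° and 22.631′; 0 + 22.631/60 = 0.3771833
  S ⇒ negate
  Longitude: degrees = first 3 digits = 0, minutes = 10.6677; 0 + 10.6677/60 = 0.1777950
  E → positive
Point 3:
  φ: split at 2 digits → 73° and 18.7971′; 73 + 18.7971/60 = 73.3132850
  N ⇒ keep positive
  λ: degrees = first 3 digits = 118, minutes = 6.266; 118 + 6.266/60 = 118.1044333
  E ⇒ keep positive
Point 4:
  Lat: split at 2 digits → 30° and 19.48669′; 30 + 19.48669/60 = 30.3247782
  N → positive
  λ: split at 3 digits → 086° and 54.3755′; 86 + 54.3755/60 = 86.9062583
  E ⇒ keep positive

1. -32.897733, -179.502686
2. -0.377183, 0.177795
3. 73.313285, 118.104433
4. 30.324778, 86.906258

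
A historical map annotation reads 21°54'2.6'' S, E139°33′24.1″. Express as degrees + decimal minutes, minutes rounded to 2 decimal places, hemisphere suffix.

21° 54.04′ S, 139° 33.40′ E

Lat: seconds/60 = 0.04333; minutes = 54 + 0.04333 = 54.0433
Longitude: 33 + 24.1/60 = 33.4017′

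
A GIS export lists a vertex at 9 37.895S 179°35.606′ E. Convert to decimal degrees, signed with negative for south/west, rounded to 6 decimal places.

-9.631583, 179.593433

Lat: 9 + 37.895/60 = 9.6315833
S → negative
Lon: 179 + 35.606/60 = 179.5934333
E ⇒ keep positive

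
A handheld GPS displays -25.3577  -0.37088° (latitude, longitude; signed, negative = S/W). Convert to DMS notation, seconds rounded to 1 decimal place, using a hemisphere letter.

Latitude is negative → S; |value| = 25.357700
Latitude: whole degrees 25; 21.46200′ → 21′ and 27.720″
Longitude is negative → W; |value| = 0.370880
Longitude: whole degrees 0; 22.25280′ → 22′ and 15.168″

25°21′27.7″ S, 0°22′15.2″ W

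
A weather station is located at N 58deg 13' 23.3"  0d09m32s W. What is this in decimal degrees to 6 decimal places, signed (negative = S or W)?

58.223139, -0.158889

Lat: 13′ + 23.3″ = 13.38833′; 58 + 13.38833/60 = 58.2231389
N ⇒ keep positive
λ: 9′ + 32″ = 9.53333′; 0 + 9.53333/60 = 0.1588889
W ⇒ negate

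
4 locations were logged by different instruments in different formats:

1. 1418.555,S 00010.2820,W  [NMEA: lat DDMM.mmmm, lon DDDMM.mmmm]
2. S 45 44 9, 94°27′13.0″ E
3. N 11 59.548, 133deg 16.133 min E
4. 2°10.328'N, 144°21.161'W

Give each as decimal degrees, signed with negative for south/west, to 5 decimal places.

1. -14.30925, -0.17137
2. -45.73583, 94.45361
3. 11.99247, 133.26888
4. 2.17213, -144.35268

Point 1:
  Lat: degrees = first 2 digits = 14, minutes = 18.555; 14 + 18.555/60 = 14.309250
  S ⇒ negate
  Lon: degrees = first 3 digits = 0, minutes = 10.282; 0 + 10.282/60 = 0.171367
  hemisphere W, so the sign is −
Point 2:
  Lat: 44′ + 9″ = 44.15000′; 45 + 44.15000/60 = 45.735833
  S → negative
  Longitude: 94° + 27/60 + 13/3600 = 94 + 0.450000 + 0.003611 = 94.453611
  E ⇒ keep positive
Point 3:
  Latitude: 59.548′ = 0.992467°; total 11.992467
  N → positive
  Lon: 133 + 16.133/60 = 133.268883
  E ⇒ keep positive
Point 4:
  Lat: 10.328′ = 0.172133°; total 2.172133
  N ⇒ keep positive
  λ: 144 + 21.161/60 = 144.352683
  W ⇒ negate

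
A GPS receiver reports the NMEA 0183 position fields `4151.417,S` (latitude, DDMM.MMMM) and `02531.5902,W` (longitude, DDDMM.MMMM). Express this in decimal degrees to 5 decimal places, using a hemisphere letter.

41.85695° S, 25.52650° W

Lat: degrees = first 2 digits = 41, minutes = 51.417; 41 + 51.417/60 = 41.856950
Longitude: split at 3 digits → 025° and 31.5902′; 25 + 31.5902/60 = 25.526503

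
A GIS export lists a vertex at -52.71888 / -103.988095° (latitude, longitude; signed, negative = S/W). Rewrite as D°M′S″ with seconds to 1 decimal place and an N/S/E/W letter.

52°43′8.0″ S, 103°59′17.1″ W

Latitude is negative → S; |value| = 52.718880
φ: 0.718880° → 43.13280′; 0.13280 × 60 = 7.968″
Longitude is negative → W; |value| = 103.988095
λ: 0.988095 × 60 = 59.28570′ → 59′, remainder × 60 = 17.142″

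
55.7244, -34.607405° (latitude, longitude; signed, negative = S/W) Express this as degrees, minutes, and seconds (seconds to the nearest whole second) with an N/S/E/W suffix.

55°43′28″ N, 34°36′27″ W

Lat: 0.724400° → 43.46400′; 0.46400 × 60 = 27.84″
Longitude is negative → W; |value| = 34.607405
λ: whole degrees 34; 36.44430′ → 36′ and 26.66″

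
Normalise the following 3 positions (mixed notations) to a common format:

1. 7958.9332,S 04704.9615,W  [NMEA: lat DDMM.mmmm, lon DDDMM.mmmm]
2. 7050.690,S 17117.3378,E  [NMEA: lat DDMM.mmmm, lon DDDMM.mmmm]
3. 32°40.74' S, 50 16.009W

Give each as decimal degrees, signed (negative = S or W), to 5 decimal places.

Point 1:
  Latitude: degrees = first 2 digits = 79, minutes = 58.9332; 79 + 58.9332/60 = 79.982220
  S ⇒ negate
  Lon: split at 3 digits → 047° and 4.9615′; 47 + 4.9615/60 = 47.082692
  hemisphere W, so the sign is −
Point 2:
  φ: degrees = first 2 digits = 70, minutes = 50.69; 70 + 50.69/60 = 70.844833
  S ⇒ negate
  Longitude: degrees = first 3 digits = 171, minutes = 17.3378; 171 + 17.3378/60 = 171.288963
  E → positive
Point 3:
  φ: 40.74′ = 0.679000°; total 32.679000
  hemisphere S, so the sign is −
  Lon: 50 + 16.009/60 = 50.266817
  W → negative

1. -79.98222, -47.08269
2. -70.84483, 171.28896
3. -32.67900, -50.26682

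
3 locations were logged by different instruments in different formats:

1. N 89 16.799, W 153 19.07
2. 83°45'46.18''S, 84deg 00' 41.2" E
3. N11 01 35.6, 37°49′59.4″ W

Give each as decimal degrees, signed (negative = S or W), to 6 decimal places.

Point 1:
  φ: 16.799′ = 0.279983°; total 89.2799833
  N ⇒ keep positive
  Lon: 19.07′ = 0.317833°; total 153.3178333
  hemisphere W, so the sign is −
Point 2:
  Lat: 83 + 45/60 + 46.18/3600 = 83.7628278
  S ⇒ negate
  Longitude: 84 + 0/60 + 41.2/3600 = 84.0114444
  E → positive
Point 3:
  Latitude: 11° + 1/60 + 35.6/3600 = 11 + 0.016667 + 0.009889 = 11.0265556
  N ⇒ keep positive
  λ: 49′ + 59.4″ = 49.99000′; 37 + 49.99000/60 = 37.8331667
  hemisphere W, so the sign is −

1. 89.279983, -153.317833
2. -83.762828, 84.011444
3. 11.026556, -37.833167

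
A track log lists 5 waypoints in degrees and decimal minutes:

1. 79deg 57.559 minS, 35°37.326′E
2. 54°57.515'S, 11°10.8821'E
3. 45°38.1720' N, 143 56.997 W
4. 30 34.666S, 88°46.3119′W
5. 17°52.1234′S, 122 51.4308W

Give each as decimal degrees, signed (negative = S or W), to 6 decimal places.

1. -79.959317, 35.622100
2. -54.958583, 11.181368
3. 45.636200, -143.949950
4. -30.577767, -88.771865
5. -17.868723, -122.857180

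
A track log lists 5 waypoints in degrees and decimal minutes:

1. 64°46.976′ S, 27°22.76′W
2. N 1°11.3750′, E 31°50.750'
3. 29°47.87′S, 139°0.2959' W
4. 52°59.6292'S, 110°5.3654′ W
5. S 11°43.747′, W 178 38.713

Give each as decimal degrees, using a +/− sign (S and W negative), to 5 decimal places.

Point 1:
  Lat: 46.976′ = 0.782933°; total 64.782933
  hemisphere S, so the sign is −
  λ: 22.76′ = 0.379333°; total 27.379333
  W ⇒ negate
Point 2:
  Latitude: 11.375′ = 0.189583°; total 1.189583
  N ⇒ keep positive
  λ: 50.75′ = 0.845833°; total 31.845833
  E → positive
Point 3:
  Lat: 29 + 47.87/60 = 29.797833
  hemisphere S, so the sign is −
  Lon: 0.2959′ = 0.004932°; total 139.004932
  W ⇒ negate
Point 4:
  Lat: 52 + 59.6292/60 = 52.993820
  S → negative
  Lon: 5.3654′ = 0.089423°; total 110.089423
  hemisphere W, so the sign is −
Point 5:
  φ: 43.747′ = 0.729117°; total 11.729117
  S → negative
  Lon: 178 + 38.713/60 = 178.645217
  W → negative

1. -64.78293, -27.37933
2. 1.18958, 31.84583
3. -29.79783, -139.00493
4. -52.99382, -110.08942
5. -11.72912, -178.64522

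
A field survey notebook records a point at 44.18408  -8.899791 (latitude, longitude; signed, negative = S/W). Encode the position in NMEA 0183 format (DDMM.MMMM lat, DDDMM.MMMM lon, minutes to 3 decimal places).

4411.045,N / 00853.987,W

φ: fractional part 0.184080 → 11.04480 minutes
Longitude is negative → W; |value| = 8.899791
λ: 8° + 0.899791 × 60 = 8° 53.98746′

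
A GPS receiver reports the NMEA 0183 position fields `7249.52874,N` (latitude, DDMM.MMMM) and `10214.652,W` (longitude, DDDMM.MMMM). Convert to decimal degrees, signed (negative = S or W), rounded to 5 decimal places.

Latitude: split at 2 digits → 72° and 49.52874′; 72 + 49.52874/60 = 72.825479
N ⇒ keep positive
Lon: split at 3 digits → 102° and 14.652′; 102 + 14.652/60 = 102.244200
W ⇒ negate

72.82548, -102.24420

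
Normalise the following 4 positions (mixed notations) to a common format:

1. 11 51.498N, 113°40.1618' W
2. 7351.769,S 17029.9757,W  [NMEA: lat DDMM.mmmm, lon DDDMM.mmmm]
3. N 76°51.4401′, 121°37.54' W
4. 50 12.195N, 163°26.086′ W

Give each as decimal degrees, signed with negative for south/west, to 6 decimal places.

Point 1:
  Latitude: 51.498′ = 0.858300°; total 11.8583000
  N → positive
  λ: 113 + 40.1618/60 = 113.6693633
  hemisphere W, so the sign is −
Point 2:
  Latitude: split at 2 digits → 73° and 51.769′; 73 + 51.769/60 = 73.8628167
  S → negative
  Longitude: split at 3 digits → 170° and 29.9757′; 170 + 29.9757/60 = 170.4995950
  W → negative
Point 3:
  Lat: 51.4401′ = 0.857335°; total 76.8573350
  N → positive
  Longitude: 121 + 37.54/60 = 121.6256667
  hemisphere W, so the sign is −
Point 4:
  φ: 50 + 12.195/60 = 50.2032500
  N → positive
  Longitude: 26.086′ = 0.434767°; total 163.4347667
  hemisphere W, so the sign is −

1. 11.858300, -113.669363
2. -73.862817, -170.499595
3. 76.857335, -121.625667
4. 50.203250, -163.434767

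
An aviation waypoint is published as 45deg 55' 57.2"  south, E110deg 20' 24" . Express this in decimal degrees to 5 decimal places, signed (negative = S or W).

φ: 55′ + 57.2″ = 55.95333′; 45 + 55.95333/60 = 45.932556
hemisphere S, so the sign is −
Lon: 20′ + 24″ = 20.40000′; 110 + 20.40000/60 = 110.340000
E → positive

-45.93256, 110.34000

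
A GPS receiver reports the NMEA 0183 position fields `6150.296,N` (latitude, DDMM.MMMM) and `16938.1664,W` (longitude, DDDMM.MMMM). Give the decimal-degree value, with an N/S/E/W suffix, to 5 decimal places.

61.83827° N, 169.63611° W

φ: degrees = first 2 digits = 61, minutes = 50.296; 61 + 50.296/60 = 61.838267
λ: degrees = first 3 digits = 169, minutes = 38.1664; 169 + 38.1664/60 = 169.636107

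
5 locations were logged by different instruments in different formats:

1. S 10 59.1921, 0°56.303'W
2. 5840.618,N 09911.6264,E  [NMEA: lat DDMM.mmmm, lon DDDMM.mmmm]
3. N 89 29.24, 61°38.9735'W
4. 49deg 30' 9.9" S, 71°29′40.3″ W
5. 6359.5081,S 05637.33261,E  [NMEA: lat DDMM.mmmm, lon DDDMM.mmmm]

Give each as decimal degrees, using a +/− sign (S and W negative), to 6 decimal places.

1. -10.986535, -0.938383
2. 58.676967, 99.193773
3. 89.487333, -61.649558
4. -49.502750, -71.494528
5. -63.991802, 56.622210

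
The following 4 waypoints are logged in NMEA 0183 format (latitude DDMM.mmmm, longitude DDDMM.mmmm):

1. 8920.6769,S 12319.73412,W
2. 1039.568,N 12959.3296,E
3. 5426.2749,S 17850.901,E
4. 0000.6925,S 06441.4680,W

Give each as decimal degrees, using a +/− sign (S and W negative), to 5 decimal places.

1. -89.34462, -123.32890
2. 10.65947, 129.98883
3. -54.43792, 178.84835
4. -0.01154, -64.69113

Point 1:
  Lat: degrees = first 2 digits = 89, minutes = 20.6769; 89 + 20.6769/60 = 89.344615
  S ⇒ negate
  Longitude: degrees = first 3 digits = 123, minutes = 19.73412; 123 + 19.73412/60 = 123.328902
  W → negative
Point 2:
  Lat: split at 2 digits → 10° and 39.568′; 10 + 39.568/60 = 10.659467
  N ⇒ keep positive
  Lon: split at 3 digits → 129° and 59.3296′; 129 + 59.3296/60 = 129.988827
  E ⇒ keep positive
Point 3:
  φ: split at 2 digits → 54° and 26.2749′; 54 + 26.2749/60 = 54.437915
  S → negative
  Longitude: degrees = first 3 digits = 178, minutes = 50.901; 178 + 50.901/60 = 178.848350
  E ⇒ keep positive
Point 4:
  φ: split at 2 digits → 00° and 0.6925′; 0 + 0.6925/60 = 0.011542
  hemisphere S, so the sign is −
  λ: split at 3 digits → 064° and 41.468′; 64 + 41.468/60 = 64.691133
  W → negative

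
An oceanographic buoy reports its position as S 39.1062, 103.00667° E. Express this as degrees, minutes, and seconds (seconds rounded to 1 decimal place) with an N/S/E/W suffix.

φ: whole degrees 39; 6.37200′ → 6′ and 22.320″
λ: whole degrees 103; 0.40020′ → 0′ and 24.012″

39°06′22.3″ S, 103°00′24.0″ E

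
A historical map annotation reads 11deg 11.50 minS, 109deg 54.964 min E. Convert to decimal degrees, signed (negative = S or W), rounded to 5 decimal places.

-11.19167, 109.91607

Lat: 11.5′ = 0.191667°; total 11.191667
S ⇒ negate
Lon: 109 + 54.964/60 = 109.916067
E → positive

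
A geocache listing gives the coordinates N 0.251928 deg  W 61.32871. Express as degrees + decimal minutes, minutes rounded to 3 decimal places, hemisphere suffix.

0° 15.116′ N, 61° 19.723′ W

φ: 0° + 0.251928 × 60 = 0° 15.11568′
Lon: fractional part 0.328710 → 19.72260 minutes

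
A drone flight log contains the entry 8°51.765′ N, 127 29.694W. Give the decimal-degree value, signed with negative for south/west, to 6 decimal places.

8.862750, -127.494900

Latitude: 8 + 51.765/60 = 8.8627500
N ⇒ keep positive
Longitude: 127 + 29.694/60 = 127.4949000
W ⇒ negate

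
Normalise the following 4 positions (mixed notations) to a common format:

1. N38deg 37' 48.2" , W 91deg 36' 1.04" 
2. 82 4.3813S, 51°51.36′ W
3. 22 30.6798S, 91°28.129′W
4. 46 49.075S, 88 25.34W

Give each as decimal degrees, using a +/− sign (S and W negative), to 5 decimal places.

1. 38.63006, -91.60029
2. -82.07302, -51.85600
3. -22.51133, -91.46882
4. -46.81792, -88.42233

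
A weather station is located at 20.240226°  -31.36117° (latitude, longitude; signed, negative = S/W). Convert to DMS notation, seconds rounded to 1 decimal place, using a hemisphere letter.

20°14′24.8″ N, 31°21′40.2″ W

Latitude: 0.240226 × 60 = 14.41356′ → 14′, remainder × 60 = 24.814″
Longitude is negative → W; |value| = 31.361170
Lon: 0.361170 × 60 = 21.67020′ → 21′, remainder × 60 = 40.212″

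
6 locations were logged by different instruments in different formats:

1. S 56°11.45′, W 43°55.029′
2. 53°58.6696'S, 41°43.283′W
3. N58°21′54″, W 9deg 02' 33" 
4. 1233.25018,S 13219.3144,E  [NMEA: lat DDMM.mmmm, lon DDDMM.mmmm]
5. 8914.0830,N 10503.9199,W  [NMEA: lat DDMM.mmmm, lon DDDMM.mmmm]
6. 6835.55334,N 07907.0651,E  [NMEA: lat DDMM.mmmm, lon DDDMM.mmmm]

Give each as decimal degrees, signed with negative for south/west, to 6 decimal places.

1. -56.190833, -43.917150
2. -53.977827, -41.721383
3. 58.365000, -9.042500
4. -12.554170, 132.321907
5. 89.234717, -105.065332
6. 68.592556, 79.117752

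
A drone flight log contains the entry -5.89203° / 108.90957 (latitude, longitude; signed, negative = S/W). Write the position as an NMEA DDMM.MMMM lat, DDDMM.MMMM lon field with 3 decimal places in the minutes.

Latitude is negative → S; |value| = 5.892030
Latitude: minutes = (5.892030 − 5) × 60 = 53.52180
λ: fractional part 0.909570 → 54.57420 minutes

0553.522,S / 10854.574,E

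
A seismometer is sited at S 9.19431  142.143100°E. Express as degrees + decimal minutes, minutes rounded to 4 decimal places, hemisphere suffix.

9° 11.6586′ S, 142° 8.5860′ E

Latitude: 9° + 0.194310 × 60 = 9° 11.658600′
Longitude: fractional part 0.143100 → 8.586000 minutes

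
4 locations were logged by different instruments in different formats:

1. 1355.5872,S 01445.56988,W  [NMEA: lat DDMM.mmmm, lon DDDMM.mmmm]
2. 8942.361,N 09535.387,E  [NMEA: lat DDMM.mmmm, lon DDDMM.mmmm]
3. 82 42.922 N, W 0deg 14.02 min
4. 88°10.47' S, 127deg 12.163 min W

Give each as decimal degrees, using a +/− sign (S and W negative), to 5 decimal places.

Point 1:
  φ: degrees = first 2 digits = 13, minutes = 55.5872; 13 + 55.5872/60 = 13.926453
  S → negative
  Lon: degrees = first 3 digits = 14, minutes = 45.56988; 14 + 45.56988/60 = 14.759498
  W → negative
Point 2:
  Lat: split at 2 digits → 89° and 42.361′; 89 + 42.361/60 = 89.706017
  N → positive
  λ: split at 3 digits → 095° and 35.387′; 95 + 35.387/60 = 95.589783
  E → positive
Point 3:
  Latitude: 82 + 42.922/60 = 82.715367
  N → positive
  λ: 14.02′ = 0.233667°; total 0.233667
  W ⇒ negate
Point 4:
  Lat: 10.47′ = 0.174500°; total 88.174500
  S ⇒ negate
  Lon: 127 + 12.163/60 = 127.202717
  W ⇒ negate

1. -13.92645, -14.75950
2. 89.70602, 95.58978
3. 82.71537, -0.23367
4. -88.17450, -127.20272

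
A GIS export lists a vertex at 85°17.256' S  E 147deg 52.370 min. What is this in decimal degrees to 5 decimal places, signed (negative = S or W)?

-85.28760, 147.87283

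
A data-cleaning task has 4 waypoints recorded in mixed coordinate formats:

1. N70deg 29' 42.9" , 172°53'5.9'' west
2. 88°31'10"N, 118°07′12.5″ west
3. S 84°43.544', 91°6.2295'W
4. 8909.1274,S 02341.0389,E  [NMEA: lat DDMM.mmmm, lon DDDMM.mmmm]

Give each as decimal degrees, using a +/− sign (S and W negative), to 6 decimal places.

Point 1:
  Latitude: 29′ + 42.9″ = 29.71500′; 70 + 29.71500/60 = 70.4952500
  N ⇒ keep positive
  λ: 172° + 53/60 + 5.9/3600 = 172 + 0.883333 + 0.001639 = 172.8849722
  W ⇒ negate
Point 2:
  Lat: 88° + 31/60 + 10/3600 = 88 + 0.516667 + 0.002778 = 88.5194444
  N ⇒ keep positive
  Longitude: 7′ + 12.5″ = 7.20833′; 118 + 7.20833/60 = 118.1201389
  W ⇒ negate
Point 3:
  Latitude: 84 + 43.544/60 = 84.7257333
  S → negative
  Lon: 91 + 6.2295/60 = 91.1038250
  W ⇒ negate
Point 4:
  Lat: split at 2 digits → 89° and 9.1274′; 89 + 9.1274/60 = 89.1521233
  S → negative
  Lon: split at 3 digits → 023° and 41.0389′; 23 + 41.0389/60 = 23.6839817
  E ⇒ keep positive

1. 70.495250, -172.884972
2. 88.519444, -118.120139
3. -84.725733, -91.103825
4. -89.152123, 23.683982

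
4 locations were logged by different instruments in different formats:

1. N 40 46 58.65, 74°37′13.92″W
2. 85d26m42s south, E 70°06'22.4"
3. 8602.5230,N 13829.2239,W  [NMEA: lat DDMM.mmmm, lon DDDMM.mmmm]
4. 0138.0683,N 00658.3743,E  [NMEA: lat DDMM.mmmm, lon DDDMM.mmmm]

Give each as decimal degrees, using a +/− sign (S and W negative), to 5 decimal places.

Point 1:
  Lat: 40° + 46/60 + 58.65/3600 = 40 + 0.766667 + 0.016292 = 40.782958
  N → positive
  Lon: 74 + 37/60 + 13.92/3600 = 74.620533
  W ⇒ negate
Point 2:
  Latitude: 26′ + 42″ = 26.70000′; 85 + 26.70000/60 = 85.445000
  S ⇒ negate
  λ: 6′ + 22.4″ = 6.37333′; 70 + 6.37333/60 = 70.106222
  E → positive
Point 3:
  φ: split at 2 digits → 86° and 2.523′; 86 + 2.523/60 = 86.042050
  N ⇒ keep positive
  Longitude: degrees = first 3 digits = 138, minutes = 29.2239; 138 + 29.2239/60 = 138.487065
  W → negative
Point 4:
  φ: split at 2 digits → 01° and 38.0683′; 1 + 38.0683/60 = 1.634472
  N ⇒ keep positive
  Lon: split at 3 digits → 006° and 58.3743′; 6 + 58.3743/60 = 6.972905
  E ⇒ keep positive

1. 40.78296, -74.62053
2. -85.44500, 70.10622
3. 86.04205, -138.48707
4. 1.63447, 6.97291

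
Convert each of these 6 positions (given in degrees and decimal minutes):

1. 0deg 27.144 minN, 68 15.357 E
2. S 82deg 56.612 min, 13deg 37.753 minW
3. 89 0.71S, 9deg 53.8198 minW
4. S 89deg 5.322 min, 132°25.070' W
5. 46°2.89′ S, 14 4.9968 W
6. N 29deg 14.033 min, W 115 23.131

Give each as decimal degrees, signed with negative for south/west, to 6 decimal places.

1. 0.452400, 68.255950
2. -82.943533, -13.629217
3. -89.011833, -9.896997
4. -89.088700, -132.417833
5. -46.048167, -14.083280
6. 29.233883, -115.385517

Point 1:
  φ: 27.144′ = 0.452400°; total 0.4524000
  N ⇒ keep positive
  λ: 68 + 15.357/60 = 68.2559500
  E → positive
Point 2:
  Lat: 82 + 56.612/60 = 82.9435333
  S → negative
  Longitude: 37.753′ = 0.629217°; total 13.6292167
  W ⇒ negate
Point 3:
  Lat: 0.71′ = 0.011833°; total 89.0118333
  S → negative
  λ: 53.8198′ = 0.896997°; total 9.8969967
  W ⇒ negate
Point 4:
  φ: 89 + 5.322/60 = 89.0887000
  hemisphere S, so the sign is −
  Longitude: 25.07′ = 0.417833°; total 132.4178333
  W ⇒ negate
Point 5:
  Lat: 46 + 2.89/60 = 46.0481667
  hemisphere S, so the sign is −
  Lon: 14 + 4.9968/60 = 14.0832800
  hemisphere W, so the sign is −
Point 6:
  Latitude: 14.033′ = 0.233883°; total 29.2338833
  N → positive
  Lon: 23.131′ = 0.385517°; total 115.3855167
  hemisphere W, so the sign is −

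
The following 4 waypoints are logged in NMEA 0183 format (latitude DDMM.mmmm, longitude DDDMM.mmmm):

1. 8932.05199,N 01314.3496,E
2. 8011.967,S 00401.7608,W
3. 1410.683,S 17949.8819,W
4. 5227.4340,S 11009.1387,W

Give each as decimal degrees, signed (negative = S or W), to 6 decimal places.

Point 1:
  Lat: degrees = first 2 digits = 89, minutes = 32.05199; 89 + 32.05199/60 = 89.5341998
  N ⇒ keep positive
  λ: degrees = first 3 digits = 13, minutes = 14.3496; 13 + 14.3496/60 = 13.2391600
  E ⇒ keep positive
Point 2:
  φ: split at 2 digits → 80° and 11.967′; 80 + 11.967/60 = 80.1994500
  S ⇒ negate
  λ: split at 3 digits → 004° and 1.7608′; 4 + 1.7608/60 = 4.0293467
  hemisphere W, so the sign is −
Point 3:
  φ: split at 2 digits → 14° and 10.683′; 14 + 10.683/60 = 14.1780500
  S ⇒ negate
  λ: split at 3 digits → 179° and 49.8819′; 179 + 49.8819/60 = 179.8313650
  W → negative
Point 4:
  φ: split at 2 digits → 52° and 27.434′; 52 + 27.434/60 = 52.4572333
  S → negative
  Lon: degrees = first 3 digits = 110, minutes = 9.1387; 110 + 9.1387/60 = 110.1523117
  hemisphere W, so the sign is −

1. 89.534200, 13.239160
2. -80.199450, -4.029347
3. -14.178050, -179.831365
4. -52.457233, -110.152312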